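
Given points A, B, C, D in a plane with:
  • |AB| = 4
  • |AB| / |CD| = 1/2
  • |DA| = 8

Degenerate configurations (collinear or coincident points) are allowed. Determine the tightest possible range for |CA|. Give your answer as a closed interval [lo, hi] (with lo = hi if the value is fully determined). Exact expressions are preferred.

|AB| ∈ {4}
|AD| ∈ {8}
|CD| ∈ {8}
|BD| ∈ [4, 12]
|AC| ∈ [0, 16]
|BC| ∈ [0, 20]

|CA| ∈ [0, 16]  (≈ [0.0000, 16.0000])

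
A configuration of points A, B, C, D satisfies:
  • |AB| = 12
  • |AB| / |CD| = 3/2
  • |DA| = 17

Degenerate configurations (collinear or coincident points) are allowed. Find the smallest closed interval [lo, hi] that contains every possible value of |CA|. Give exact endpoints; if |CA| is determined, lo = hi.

|CA| ∈ [9, 25]  (≈ [9.0000, 25.0000])

|AB| ∈ {12}
|AD| ∈ {17}
|CD| ∈ {8}
|BD| ∈ [5, 29]
|AC| ∈ [9, 25]
|BC| ∈ [0, 37]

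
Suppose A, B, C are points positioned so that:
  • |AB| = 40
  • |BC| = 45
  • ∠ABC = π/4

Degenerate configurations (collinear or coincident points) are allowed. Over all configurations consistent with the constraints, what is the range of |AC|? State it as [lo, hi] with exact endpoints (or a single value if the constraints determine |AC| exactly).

|AC| = 5·√(145 - 72·√(2))  (≈ 32.8545)

|AB| ∈ {40}
|BC| ∈ {45}
|AC| ∈ {5·√(145 - 72·√(2))}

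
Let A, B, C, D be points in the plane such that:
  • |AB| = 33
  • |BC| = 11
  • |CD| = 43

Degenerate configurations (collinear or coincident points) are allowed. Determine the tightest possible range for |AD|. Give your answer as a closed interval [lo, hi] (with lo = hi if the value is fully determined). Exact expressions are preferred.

|AB| ∈ {33}
|BC| ∈ {11}
|CD| ∈ {43}
|AC| ∈ [22, 44]
|BD| ∈ [32, 54]
|AD| ∈ [0, 87]

|AD| ∈ [0, 87]  (≈ [0.0000, 87.0000])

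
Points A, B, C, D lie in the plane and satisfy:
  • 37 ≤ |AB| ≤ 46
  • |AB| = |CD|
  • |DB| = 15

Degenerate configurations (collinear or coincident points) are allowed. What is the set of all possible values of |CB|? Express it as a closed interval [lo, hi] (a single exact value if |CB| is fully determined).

|CB| ∈ [22, 61]  (≈ [22.0000, 61.0000])

|AB| ∈ [37, 46]
|BD| ∈ {15}
|CD| ∈ [37, 46]
|AD| ∈ [22, 61]
|BC| ∈ [22, 61]
|AC| ∈ [0, 107]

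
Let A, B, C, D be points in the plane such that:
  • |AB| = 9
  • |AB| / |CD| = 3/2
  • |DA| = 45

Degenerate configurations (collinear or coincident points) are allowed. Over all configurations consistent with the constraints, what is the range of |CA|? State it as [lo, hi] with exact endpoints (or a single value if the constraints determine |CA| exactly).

|AB| ∈ {9}
|AD| ∈ {45}
|CD| ∈ {6}
|BD| ∈ [36, 54]
|AC| ∈ [39, 51]
|BC| ∈ [30, 60]

|CA| ∈ [39, 51]  (≈ [39.0000, 51.0000])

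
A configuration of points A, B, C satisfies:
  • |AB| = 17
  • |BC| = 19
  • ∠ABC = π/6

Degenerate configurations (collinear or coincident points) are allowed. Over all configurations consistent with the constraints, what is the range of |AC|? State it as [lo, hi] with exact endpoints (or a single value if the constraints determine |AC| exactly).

|AB| ∈ {17}
|BC| ∈ {19}
|AC| ∈ {√(650 - 323·√(3))}

|AC| = √(650 - 323·√(3))  (≈ 9.5156)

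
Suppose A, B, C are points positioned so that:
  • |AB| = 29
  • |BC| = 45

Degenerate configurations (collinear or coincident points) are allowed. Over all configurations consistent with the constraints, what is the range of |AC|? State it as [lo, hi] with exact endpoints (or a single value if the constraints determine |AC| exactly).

|AB| ∈ {29}
|BC| ∈ {45}
|AC| ∈ [16, 74]

|AC| ∈ [16, 74]  (≈ [16.0000, 74.0000])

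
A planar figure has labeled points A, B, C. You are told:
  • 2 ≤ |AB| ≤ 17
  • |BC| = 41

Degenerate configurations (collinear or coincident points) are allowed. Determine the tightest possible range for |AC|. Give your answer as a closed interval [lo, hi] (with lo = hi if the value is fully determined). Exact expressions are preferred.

|AC| ∈ [24, 58]  (≈ [24.0000, 58.0000])

|AB| ∈ [2, 17]
|BC| ∈ {41}
|AC| ∈ [24, 58]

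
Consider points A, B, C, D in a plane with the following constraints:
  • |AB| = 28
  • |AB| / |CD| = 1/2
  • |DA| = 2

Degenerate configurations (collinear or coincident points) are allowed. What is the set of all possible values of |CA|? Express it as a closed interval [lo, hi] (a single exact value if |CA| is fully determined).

|CA| ∈ [54, 58]  (≈ [54.0000, 58.0000])

|AB| ∈ {28}
|AD| ∈ {2}
|CD| ∈ {56}
|BD| ∈ [26, 30]
|AC| ∈ [54, 58]
|BC| ∈ [26, 86]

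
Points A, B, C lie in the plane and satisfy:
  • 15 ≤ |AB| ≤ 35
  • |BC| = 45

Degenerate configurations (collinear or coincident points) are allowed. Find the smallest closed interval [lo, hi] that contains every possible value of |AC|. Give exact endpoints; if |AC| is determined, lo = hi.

|AB| ∈ [15, 35]
|BC| ∈ {45}
|AC| ∈ [10, 80]

|AC| ∈ [10, 80]  (≈ [10.0000, 80.0000])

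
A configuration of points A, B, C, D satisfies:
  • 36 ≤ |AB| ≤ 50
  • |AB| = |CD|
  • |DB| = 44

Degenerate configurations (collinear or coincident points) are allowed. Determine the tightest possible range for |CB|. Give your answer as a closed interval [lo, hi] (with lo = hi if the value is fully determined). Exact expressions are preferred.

|AB| ∈ [36, 50]
|BD| ∈ {44}
|CD| ∈ [36, 50]
|AD| ∈ [0, 94]
|BC| ∈ [0, 94]
|AC| ∈ [0, 144]

|CB| ∈ [0, 94]  (≈ [0.0000, 94.0000])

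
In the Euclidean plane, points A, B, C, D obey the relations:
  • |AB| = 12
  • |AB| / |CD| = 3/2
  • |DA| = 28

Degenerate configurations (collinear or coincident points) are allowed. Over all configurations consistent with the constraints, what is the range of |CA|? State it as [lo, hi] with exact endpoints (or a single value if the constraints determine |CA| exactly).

|CA| ∈ [20, 36]  (≈ [20.0000, 36.0000])

|AB| ∈ {12}
|AD| ∈ {28}
|CD| ∈ {8}
|BD| ∈ [16, 40]
|AC| ∈ [20, 36]
|BC| ∈ [8, 48]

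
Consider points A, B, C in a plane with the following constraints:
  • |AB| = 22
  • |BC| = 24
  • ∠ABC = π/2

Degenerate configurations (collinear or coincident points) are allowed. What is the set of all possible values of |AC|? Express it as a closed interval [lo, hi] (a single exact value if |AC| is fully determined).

|AB| ∈ {22}
|BC| ∈ {24}
|AC| ∈ {2·√(265)}

|AC| = 2·√(265)  (≈ 32.5576)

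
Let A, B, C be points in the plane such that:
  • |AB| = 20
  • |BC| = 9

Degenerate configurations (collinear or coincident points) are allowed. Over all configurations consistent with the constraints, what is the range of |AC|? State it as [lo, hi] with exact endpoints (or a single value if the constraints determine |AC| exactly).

|AC| ∈ [11, 29]  (≈ [11.0000, 29.0000])

|AB| ∈ {20}
|BC| ∈ {9}
|AC| ∈ [11, 29]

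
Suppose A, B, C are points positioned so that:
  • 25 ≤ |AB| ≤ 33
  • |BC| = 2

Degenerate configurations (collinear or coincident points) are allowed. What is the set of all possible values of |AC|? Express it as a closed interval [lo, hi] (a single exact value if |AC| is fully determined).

|AB| ∈ [25, 33]
|BC| ∈ {2}
|AC| ∈ [23, 35]

|AC| ∈ [23, 35]  (≈ [23.0000, 35.0000])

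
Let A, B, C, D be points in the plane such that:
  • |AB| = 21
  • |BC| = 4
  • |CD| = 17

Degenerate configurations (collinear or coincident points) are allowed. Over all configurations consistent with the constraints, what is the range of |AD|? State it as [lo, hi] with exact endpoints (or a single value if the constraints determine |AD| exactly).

|AD| ∈ [0, 42]  (≈ [0.0000, 42.0000])

|AB| ∈ {21}
|BC| ∈ {4}
|CD| ∈ {17}
|AC| ∈ [17, 25]
|BD| ∈ [13, 21]
|AD| ∈ [0, 42]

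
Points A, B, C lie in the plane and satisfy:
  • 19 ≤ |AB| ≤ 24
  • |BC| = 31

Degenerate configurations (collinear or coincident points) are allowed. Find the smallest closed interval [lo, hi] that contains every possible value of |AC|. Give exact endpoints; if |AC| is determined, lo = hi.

|AB| ∈ [19, 24]
|BC| ∈ {31}
|AC| ∈ [7, 55]

|AC| ∈ [7, 55]  (≈ [7.0000, 55.0000])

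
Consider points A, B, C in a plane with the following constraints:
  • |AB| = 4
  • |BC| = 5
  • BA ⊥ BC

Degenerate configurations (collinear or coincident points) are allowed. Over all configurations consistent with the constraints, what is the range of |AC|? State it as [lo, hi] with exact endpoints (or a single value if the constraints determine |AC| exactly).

|AC| = √(41)  (≈ 6.4031)

|AB| ∈ {4}
|BC| ∈ {5}
|AC| ∈ {√(41)}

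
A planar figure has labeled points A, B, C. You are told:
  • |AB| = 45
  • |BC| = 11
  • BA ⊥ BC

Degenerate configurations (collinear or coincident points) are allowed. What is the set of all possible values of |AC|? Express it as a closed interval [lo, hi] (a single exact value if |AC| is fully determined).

|AB| ∈ {45}
|BC| ∈ {11}
|AC| ∈ {√(2146)}

|AC| = √(2146)  (≈ 46.3249)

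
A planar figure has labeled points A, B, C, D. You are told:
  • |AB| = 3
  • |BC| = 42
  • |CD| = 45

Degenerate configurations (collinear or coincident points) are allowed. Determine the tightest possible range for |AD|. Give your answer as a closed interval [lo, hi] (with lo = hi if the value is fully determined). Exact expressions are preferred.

|AB| ∈ {3}
|BC| ∈ {42}
|CD| ∈ {45}
|AC| ∈ [39, 45]
|BD| ∈ [3, 87]
|AD| ∈ [0, 90]

|AD| ∈ [0, 90]  (≈ [0.0000, 90.0000])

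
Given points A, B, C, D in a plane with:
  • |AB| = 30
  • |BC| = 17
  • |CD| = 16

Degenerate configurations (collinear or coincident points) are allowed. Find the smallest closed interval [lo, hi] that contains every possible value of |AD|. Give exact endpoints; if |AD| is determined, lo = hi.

|AD| ∈ [0, 63]  (≈ [0.0000, 63.0000])

|AB| ∈ {30}
|BC| ∈ {17}
|CD| ∈ {16}
|AC| ∈ [13, 47]
|BD| ∈ [1, 33]
|AD| ∈ [0, 63]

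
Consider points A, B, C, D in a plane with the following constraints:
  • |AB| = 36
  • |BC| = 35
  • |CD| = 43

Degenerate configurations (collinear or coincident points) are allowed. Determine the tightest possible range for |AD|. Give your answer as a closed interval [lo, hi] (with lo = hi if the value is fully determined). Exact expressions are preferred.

|AB| ∈ {36}
|BC| ∈ {35}
|CD| ∈ {43}
|AC| ∈ [1, 71]
|BD| ∈ [8, 78]
|AD| ∈ [0, 114]

|AD| ∈ [0, 114]  (≈ [0.0000, 114.0000])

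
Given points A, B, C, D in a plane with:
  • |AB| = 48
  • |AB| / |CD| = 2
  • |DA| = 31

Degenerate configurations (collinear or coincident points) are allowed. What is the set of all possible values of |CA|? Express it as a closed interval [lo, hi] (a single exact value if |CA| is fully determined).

|CA| ∈ [7, 55]  (≈ [7.0000, 55.0000])

|AB| ∈ {48}
|AD| ∈ {31}
|CD| ∈ {24}
|BD| ∈ [17, 79]
|AC| ∈ [7, 55]
|BC| ∈ [0, 103]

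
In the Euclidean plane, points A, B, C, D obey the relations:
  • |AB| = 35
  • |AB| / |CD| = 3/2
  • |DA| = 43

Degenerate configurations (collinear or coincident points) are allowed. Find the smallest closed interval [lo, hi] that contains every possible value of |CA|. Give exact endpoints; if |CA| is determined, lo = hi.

|CA| ∈ [59/3, 199/3]  (≈ [19.6667, 66.3333])

|AB| ∈ {35}
|AD| ∈ {43}
|CD| ∈ {70/3}
|BD| ∈ [8, 78]
|AC| ∈ [59/3, 199/3]
|BC| ∈ [0, 304/3]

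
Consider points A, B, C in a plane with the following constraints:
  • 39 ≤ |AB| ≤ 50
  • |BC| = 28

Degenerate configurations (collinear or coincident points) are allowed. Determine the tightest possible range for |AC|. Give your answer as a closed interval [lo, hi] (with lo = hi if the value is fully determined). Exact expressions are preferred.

|AB| ∈ [39, 50]
|BC| ∈ {28}
|AC| ∈ [11, 78]

|AC| ∈ [11, 78]  (≈ [11.0000, 78.0000])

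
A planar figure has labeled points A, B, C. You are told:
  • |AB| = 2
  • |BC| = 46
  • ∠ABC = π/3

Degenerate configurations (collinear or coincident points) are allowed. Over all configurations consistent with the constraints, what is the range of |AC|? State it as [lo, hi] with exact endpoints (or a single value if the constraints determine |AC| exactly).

|AB| ∈ {2}
|BC| ∈ {46}
|AC| ∈ {26·√(3)}

|AC| = 26·√(3)  (≈ 45.0333)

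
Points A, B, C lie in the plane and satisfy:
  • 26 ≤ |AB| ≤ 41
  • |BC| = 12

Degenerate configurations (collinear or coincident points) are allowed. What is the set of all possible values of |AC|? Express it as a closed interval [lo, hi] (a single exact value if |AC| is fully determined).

|AB| ∈ [26, 41]
|BC| ∈ {12}
|AC| ∈ [14, 53]

|AC| ∈ [14, 53]  (≈ [14.0000, 53.0000])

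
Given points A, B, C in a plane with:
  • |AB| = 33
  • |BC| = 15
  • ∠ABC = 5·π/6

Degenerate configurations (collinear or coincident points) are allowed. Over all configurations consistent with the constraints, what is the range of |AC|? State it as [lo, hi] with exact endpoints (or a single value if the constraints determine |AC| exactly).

|AC| = 3·√(55·√(3) + 146)  (≈ 46.5979)

|AB| ∈ {33}
|BC| ∈ {15}
|AC| ∈ {3·√(55·√(3) + 146)}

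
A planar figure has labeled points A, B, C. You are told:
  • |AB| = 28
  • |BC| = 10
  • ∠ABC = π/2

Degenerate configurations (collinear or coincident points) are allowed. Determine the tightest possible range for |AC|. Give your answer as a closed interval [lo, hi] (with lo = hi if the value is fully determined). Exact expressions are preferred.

|AB| ∈ {28}
|BC| ∈ {10}
|AC| ∈ {2·√(221)}

|AC| = 2·√(221)  (≈ 29.7321)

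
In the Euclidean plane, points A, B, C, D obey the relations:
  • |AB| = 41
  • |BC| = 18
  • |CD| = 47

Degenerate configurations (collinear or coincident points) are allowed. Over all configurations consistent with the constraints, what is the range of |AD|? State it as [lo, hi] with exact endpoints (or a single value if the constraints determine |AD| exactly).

|AB| ∈ {41}
|BC| ∈ {18}
|CD| ∈ {47}
|AC| ∈ [23, 59]
|BD| ∈ [29, 65]
|AD| ∈ [0, 106]

|AD| ∈ [0, 106]  (≈ [0.0000, 106.0000])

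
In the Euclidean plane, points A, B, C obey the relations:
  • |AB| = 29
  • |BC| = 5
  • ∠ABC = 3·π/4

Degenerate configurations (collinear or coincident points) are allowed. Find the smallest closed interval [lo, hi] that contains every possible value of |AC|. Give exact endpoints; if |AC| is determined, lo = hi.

|AB| ∈ {29}
|BC| ∈ {5}
|AC| ∈ {√(145·√(2) + 866)}

|AC| = √(145·√(2) + 866)  (≈ 32.7271)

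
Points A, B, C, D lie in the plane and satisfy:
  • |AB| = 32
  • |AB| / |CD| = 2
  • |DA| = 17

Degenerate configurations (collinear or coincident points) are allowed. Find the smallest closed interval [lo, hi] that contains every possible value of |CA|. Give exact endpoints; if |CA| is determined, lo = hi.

|AB| ∈ {32}
|AD| ∈ {17}
|CD| ∈ {16}
|BD| ∈ [15, 49]
|AC| ∈ [1, 33]
|BC| ∈ [0, 65]

|CA| ∈ [1, 33]  (≈ [1.0000, 33.0000])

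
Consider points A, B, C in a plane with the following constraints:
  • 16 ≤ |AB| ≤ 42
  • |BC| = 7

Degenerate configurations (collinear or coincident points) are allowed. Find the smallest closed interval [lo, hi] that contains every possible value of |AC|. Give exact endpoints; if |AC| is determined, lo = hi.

|AB| ∈ [16, 42]
|BC| ∈ {7}
|AC| ∈ [9, 49]

|AC| ∈ [9, 49]  (≈ [9.0000, 49.0000])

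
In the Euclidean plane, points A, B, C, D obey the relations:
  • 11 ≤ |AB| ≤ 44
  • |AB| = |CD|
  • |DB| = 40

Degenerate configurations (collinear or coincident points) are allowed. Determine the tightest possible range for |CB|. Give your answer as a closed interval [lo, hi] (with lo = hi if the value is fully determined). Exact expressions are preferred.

|CB| ∈ [0, 84]  (≈ [0.0000, 84.0000])

|AB| ∈ [11, 44]
|BD| ∈ {40}
|CD| ∈ [11, 44]
|AD| ∈ [0, 84]
|BC| ∈ [0, 84]
|AC| ∈ [0, 128]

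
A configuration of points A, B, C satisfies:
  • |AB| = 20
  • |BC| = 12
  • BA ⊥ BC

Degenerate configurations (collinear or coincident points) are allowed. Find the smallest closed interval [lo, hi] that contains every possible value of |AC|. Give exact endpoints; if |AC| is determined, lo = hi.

|AC| = 4·√(34)  (≈ 23.3238)

|AB| ∈ {20}
|BC| ∈ {12}
|AC| ∈ {4·√(34)}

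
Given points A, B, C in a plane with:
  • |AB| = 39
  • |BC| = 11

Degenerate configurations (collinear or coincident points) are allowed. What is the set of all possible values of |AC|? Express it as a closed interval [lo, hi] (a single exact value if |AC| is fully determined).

|AC| ∈ [28, 50]  (≈ [28.0000, 50.0000])

|AB| ∈ {39}
|BC| ∈ {11}
|AC| ∈ [28, 50]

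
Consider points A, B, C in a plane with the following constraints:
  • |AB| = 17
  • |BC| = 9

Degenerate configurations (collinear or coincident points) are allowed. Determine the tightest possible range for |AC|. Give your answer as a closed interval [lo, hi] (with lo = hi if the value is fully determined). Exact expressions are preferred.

|AB| ∈ {17}
|BC| ∈ {9}
|AC| ∈ [8, 26]

|AC| ∈ [8, 26]  (≈ [8.0000, 26.0000])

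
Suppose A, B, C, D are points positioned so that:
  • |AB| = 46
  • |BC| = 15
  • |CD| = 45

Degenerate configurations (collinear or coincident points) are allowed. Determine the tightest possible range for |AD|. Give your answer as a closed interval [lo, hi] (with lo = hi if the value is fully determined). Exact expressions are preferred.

|AB| ∈ {46}
|BC| ∈ {15}
|CD| ∈ {45}
|AC| ∈ [31, 61]
|BD| ∈ [30, 60]
|AD| ∈ [0, 106]

|AD| ∈ [0, 106]  (≈ [0.0000, 106.0000])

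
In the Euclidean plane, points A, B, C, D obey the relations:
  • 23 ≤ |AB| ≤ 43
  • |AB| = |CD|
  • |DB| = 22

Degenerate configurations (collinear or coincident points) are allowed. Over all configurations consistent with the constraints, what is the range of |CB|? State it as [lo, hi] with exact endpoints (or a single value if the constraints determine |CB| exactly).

|CB| ∈ [1, 65]  (≈ [1.0000, 65.0000])

|AB| ∈ [23, 43]
|BD| ∈ {22}
|CD| ∈ [23, 43]
|AD| ∈ [1, 65]
|BC| ∈ [1, 65]
|AC| ∈ [0, 108]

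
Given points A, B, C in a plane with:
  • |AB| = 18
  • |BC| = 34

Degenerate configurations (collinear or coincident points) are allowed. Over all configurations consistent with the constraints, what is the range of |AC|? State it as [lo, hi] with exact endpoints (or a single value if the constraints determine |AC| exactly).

|AC| ∈ [16, 52]  (≈ [16.0000, 52.0000])

|AB| ∈ {18}
|BC| ∈ {34}
|AC| ∈ [16, 52]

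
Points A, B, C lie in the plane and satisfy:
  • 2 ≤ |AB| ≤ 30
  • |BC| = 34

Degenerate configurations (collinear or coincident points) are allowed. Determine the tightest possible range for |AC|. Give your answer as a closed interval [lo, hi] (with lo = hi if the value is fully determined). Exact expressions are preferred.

|AB| ∈ [2, 30]
|BC| ∈ {34}
|AC| ∈ [4, 64]

|AC| ∈ [4, 64]  (≈ [4.0000, 64.0000])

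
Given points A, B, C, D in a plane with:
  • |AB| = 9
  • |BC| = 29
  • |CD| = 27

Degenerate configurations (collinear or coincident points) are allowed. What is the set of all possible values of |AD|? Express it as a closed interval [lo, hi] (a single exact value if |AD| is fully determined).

|AD| ∈ [0, 65]  (≈ [0.0000, 65.0000])

|AB| ∈ {9}
|BC| ∈ {29}
|CD| ∈ {27}
|AC| ∈ [20, 38]
|BD| ∈ [2, 56]
|AD| ∈ [0, 65]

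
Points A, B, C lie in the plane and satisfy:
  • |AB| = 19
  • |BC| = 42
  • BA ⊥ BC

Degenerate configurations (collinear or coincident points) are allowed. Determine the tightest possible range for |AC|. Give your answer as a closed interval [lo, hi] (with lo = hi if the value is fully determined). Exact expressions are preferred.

|AC| = 5·√(85)  (≈ 46.0977)

|AB| ∈ {19}
|BC| ∈ {42}
|AC| ∈ {5·√(85)}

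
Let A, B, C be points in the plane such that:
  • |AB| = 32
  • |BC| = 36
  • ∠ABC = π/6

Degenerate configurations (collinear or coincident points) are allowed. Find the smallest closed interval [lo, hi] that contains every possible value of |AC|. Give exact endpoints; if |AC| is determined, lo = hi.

|AB| ∈ {32}
|BC| ∈ {36}
|AC| ∈ {4·√(145 - 72·√(3))}

|AC| = 4·√(145 - 72·√(3))  (≈ 18.0188)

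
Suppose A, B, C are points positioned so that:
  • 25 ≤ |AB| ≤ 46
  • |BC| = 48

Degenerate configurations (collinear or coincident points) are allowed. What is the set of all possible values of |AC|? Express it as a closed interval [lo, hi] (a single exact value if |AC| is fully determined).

|AC| ∈ [2, 94]  (≈ [2.0000, 94.0000])

|AB| ∈ [25, 46]
|BC| ∈ {48}
|AC| ∈ [2, 94]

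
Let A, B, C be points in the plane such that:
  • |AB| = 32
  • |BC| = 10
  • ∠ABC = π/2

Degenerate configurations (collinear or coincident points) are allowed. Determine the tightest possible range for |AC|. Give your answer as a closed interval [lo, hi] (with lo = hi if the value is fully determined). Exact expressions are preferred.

|AC| = 2·√(281)  (≈ 33.5261)

|AB| ∈ {32}
|BC| ∈ {10}
|AC| ∈ {2·√(281)}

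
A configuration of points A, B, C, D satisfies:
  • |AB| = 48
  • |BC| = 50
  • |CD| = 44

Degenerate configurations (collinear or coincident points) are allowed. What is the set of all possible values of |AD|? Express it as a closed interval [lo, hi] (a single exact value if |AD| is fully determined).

|AB| ∈ {48}
|BC| ∈ {50}
|CD| ∈ {44}
|AC| ∈ [2, 98]
|BD| ∈ [6, 94]
|AD| ∈ [0, 142]

|AD| ∈ [0, 142]  (≈ [0.0000, 142.0000])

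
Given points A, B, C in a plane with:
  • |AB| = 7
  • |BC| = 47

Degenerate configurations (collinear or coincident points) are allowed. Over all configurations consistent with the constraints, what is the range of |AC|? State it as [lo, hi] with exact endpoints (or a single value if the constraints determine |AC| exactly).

|AC| ∈ [40, 54]  (≈ [40.0000, 54.0000])

|AB| ∈ {7}
|BC| ∈ {47}
|AC| ∈ [40, 54]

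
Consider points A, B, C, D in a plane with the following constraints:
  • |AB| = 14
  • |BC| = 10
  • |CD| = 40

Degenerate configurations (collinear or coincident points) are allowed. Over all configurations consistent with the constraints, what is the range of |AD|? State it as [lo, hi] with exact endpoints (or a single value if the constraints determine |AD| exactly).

|AD| ∈ [16, 64]  (≈ [16.0000, 64.0000])

|AB| ∈ {14}
|BC| ∈ {10}
|CD| ∈ {40}
|AC| ∈ [4, 24]
|BD| ∈ [30, 50]
|AD| ∈ [16, 64]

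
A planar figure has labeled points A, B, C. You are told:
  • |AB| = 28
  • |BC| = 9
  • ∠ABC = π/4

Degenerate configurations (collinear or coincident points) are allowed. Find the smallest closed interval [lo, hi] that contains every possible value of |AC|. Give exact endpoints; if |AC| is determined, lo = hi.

|AB| ∈ {28}
|BC| ∈ {9}
|AC| ∈ {√(865 - 252·√(2))}

|AC| = √(865 - 252·√(2))  (≈ 22.5526)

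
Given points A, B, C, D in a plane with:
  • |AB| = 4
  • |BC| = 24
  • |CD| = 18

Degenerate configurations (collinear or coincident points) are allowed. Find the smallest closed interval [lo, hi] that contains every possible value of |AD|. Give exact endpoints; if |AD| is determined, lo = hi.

|AD| ∈ [2, 46]  (≈ [2.0000, 46.0000])

|AB| ∈ {4}
|BC| ∈ {24}
|CD| ∈ {18}
|AC| ∈ [20, 28]
|BD| ∈ [6, 42]
|AD| ∈ [2, 46]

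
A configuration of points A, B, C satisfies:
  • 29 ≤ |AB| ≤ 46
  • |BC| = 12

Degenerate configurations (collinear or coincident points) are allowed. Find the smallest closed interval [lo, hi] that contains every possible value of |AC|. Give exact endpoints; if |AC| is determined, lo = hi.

|AB| ∈ [29, 46]
|BC| ∈ {12}
|AC| ∈ [17, 58]

|AC| ∈ [17, 58]  (≈ [17.0000, 58.0000])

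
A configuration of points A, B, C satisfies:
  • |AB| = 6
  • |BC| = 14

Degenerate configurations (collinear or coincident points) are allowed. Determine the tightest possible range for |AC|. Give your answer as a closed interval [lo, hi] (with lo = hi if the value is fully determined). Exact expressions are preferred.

|AC| ∈ [8, 20]  (≈ [8.0000, 20.0000])

|AB| ∈ {6}
|BC| ∈ {14}
|AC| ∈ [8, 20]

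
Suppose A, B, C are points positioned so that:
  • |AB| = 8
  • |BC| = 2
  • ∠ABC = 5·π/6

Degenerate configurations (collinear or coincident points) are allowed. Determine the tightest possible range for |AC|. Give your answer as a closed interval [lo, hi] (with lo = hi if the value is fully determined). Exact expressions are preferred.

|AC| = 2·√(4·√(3) + 17)  (≈ 9.7833)

|AB| ∈ {8}
|BC| ∈ {2}
|AC| ∈ {2·√(4·√(3) + 17)}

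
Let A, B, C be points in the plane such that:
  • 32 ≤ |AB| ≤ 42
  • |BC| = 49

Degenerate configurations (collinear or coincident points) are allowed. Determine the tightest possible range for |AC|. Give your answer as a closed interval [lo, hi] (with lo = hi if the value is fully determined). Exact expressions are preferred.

|AC| ∈ [7, 91]  (≈ [7.0000, 91.0000])

|AB| ∈ [32, 42]
|BC| ∈ {49}
|AC| ∈ [7, 91]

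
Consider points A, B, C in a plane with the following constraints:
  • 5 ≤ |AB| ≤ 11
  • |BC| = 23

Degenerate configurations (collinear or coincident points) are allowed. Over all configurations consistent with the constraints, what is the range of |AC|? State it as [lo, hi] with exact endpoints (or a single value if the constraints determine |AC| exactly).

|AC| ∈ [12, 34]  (≈ [12.0000, 34.0000])

|AB| ∈ [5, 11]
|BC| ∈ {23}
|AC| ∈ [12, 34]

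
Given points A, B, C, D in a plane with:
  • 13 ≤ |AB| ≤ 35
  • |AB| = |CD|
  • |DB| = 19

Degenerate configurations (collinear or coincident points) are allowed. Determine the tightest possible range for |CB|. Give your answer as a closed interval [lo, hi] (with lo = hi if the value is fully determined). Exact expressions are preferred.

|CB| ∈ [0, 54]  (≈ [0.0000, 54.0000])

|AB| ∈ [13, 35]
|BD| ∈ {19}
|CD| ∈ [13, 35]
|AD| ∈ [0, 54]
|BC| ∈ [0, 54]
|AC| ∈ [0, 89]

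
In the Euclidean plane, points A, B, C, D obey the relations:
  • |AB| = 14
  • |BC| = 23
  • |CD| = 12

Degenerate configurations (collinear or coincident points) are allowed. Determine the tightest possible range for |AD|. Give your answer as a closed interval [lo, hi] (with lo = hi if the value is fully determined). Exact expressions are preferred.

|AB| ∈ {14}
|BC| ∈ {23}
|CD| ∈ {12}
|AC| ∈ [9, 37]
|BD| ∈ [11, 35]
|AD| ∈ [0, 49]

|AD| ∈ [0, 49]  (≈ [0.0000, 49.0000])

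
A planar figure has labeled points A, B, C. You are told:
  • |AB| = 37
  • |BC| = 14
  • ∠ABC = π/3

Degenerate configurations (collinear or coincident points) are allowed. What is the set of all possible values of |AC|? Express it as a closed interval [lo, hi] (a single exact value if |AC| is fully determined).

|AB| ∈ {37}
|BC| ∈ {14}
|AC| ∈ {√(1047)}

|AC| = √(1047)  (≈ 32.3574)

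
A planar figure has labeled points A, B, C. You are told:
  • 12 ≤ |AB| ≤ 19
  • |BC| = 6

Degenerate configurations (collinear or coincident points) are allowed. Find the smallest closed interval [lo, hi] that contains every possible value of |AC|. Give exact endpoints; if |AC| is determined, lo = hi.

|AC| ∈ [6, 25]  (≈ [6.0000, 25.0000])

|AB| ∈ [12, 19]
|BC| ∈ {6}
|AC| ∈ [6, 25]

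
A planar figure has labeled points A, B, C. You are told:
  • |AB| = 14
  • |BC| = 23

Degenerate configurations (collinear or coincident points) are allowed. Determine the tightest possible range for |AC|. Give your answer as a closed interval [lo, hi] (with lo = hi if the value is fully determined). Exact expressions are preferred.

|AC| ∈ [9, 37]  (≈ [9.0000, 37.0000])

|AB| ∈ {14}
|BC| ∈ {23}
|AC| ∈ [9, 37]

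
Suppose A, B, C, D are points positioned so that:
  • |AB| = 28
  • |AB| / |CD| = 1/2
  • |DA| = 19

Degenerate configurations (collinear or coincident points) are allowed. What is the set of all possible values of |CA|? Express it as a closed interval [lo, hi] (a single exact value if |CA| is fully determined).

|AB| ∈ {28}
|AD| ∈ {19}
|CD| ∈ {56}
|BD| ∈ [9, 47]
|AC| ∈ [37, 75]
|BC| ∈ [9, 103]

|CA| ∈ [37, 75]  (≈ [37.0000, 75.0000])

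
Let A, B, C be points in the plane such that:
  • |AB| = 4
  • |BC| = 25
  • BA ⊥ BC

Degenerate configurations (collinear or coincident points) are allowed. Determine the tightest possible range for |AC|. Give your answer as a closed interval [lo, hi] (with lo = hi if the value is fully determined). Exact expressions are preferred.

|AB| ∈ {4}
|BC| ∈ {25}
|AC| ∈ {√(641)}

|AC| = √(641)  (≈ 25.3180)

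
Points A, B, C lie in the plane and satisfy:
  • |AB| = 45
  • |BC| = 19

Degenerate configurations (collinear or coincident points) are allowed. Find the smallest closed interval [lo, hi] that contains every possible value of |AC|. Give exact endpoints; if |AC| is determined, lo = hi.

|AB| ∈ {45}
|BC| ∈ {19}
|AC| ∈ [26, 64]

|AC| ∈ [26, 64]  (≈ [26.0000, 64.0000])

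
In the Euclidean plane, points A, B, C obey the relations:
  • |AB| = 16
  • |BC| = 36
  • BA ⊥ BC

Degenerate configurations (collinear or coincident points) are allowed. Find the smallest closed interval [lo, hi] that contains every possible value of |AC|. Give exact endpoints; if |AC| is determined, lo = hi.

|AB| ∈ {16}
|BC| ∈ {36}
|AC| ∈ {4·√(97)}

|AC| = 4·√(97)  (≈ 39.3954)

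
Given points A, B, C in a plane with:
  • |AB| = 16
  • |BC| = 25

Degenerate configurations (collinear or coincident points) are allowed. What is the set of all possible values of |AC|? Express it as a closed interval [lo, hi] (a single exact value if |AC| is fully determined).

|AC| ∈ [9, 41]  (≈ [9.0000, 41.0000])

|AB| ∈ {16}
|BC| ∈ {25}
|AC| ∈ [9, 41]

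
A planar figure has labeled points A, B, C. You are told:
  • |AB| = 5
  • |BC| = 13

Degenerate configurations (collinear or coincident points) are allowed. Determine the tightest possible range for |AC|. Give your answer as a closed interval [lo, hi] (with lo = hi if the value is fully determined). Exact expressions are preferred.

|AC| ∈ [8, 18]  (≈ [8.0000, 18.0000])

|AB| ∈ {5}
|BC| ∈ {13}
|AC| ∈ [8, 18]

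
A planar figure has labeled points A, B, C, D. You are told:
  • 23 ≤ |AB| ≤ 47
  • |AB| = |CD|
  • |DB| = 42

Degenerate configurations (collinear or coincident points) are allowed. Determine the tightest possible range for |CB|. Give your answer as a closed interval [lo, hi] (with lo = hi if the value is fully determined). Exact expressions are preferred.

|CB| ∈ [0, 89]  (≈ [0.0000, 89.0000])

|AB| ∈ [23, 47]
|BD| ∈ {42}
|CD| ∈ [23, 47]
|AD| ∈ [0, 89]
|BC| ∈ [0, 89]
|AC| ∈ [0, 136]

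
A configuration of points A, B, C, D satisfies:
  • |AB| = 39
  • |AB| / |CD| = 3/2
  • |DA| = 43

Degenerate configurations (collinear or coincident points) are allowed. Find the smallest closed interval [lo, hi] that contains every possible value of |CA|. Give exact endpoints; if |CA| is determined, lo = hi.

|AB| ∈ {39}
|AD| ∈ {43}
|CD| ∈ {26}
|BD| ∈ [4, 82]
|AC| ∈ [17, 69]
|BC| ∈ [0, 108]

|CA| ∈ [17, 69]  (≈ [17.0000, 69.0000])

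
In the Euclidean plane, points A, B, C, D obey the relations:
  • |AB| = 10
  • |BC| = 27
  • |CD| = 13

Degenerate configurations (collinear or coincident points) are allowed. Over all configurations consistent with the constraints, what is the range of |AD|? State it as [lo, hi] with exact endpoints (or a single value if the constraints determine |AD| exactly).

|AD| ∈ [4, 50]  (≈ [4.0000, 50.0000])

|AB| ∈ {10}
|BC| ∈ {27}
|CD| ∈ {13}
|AC| ∈ [17, 37]
|BD| ∈ [14, 40]
|AD| ∈ [4, 50]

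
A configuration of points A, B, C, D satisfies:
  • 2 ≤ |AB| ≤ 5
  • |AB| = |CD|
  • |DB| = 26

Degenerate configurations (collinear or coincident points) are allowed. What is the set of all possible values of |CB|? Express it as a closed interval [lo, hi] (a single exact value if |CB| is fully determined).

|AB| ∈ [2, 5]
|BD| ∈ {26}
|CD| ∈ [2, 5]
|AD| ∈ [21, 31]
|BC| ∈ [21, 31]
|AC| ∈ [16, 36]

|CB| ∈ [21, 31]  (≈ [21.0000, 31.0000])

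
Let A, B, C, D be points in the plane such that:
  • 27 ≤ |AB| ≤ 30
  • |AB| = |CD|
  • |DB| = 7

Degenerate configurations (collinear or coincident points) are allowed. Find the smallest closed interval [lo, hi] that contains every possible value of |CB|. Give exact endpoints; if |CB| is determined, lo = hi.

|CB| ∈ [20, 37]  (≈ [20.0000, 37.0000])

|AB| ∈ [27, 30]
|BD| ∈ {7}
|CD| ∈ [27, 30]
|AD| ∈ [20, 37]
|BC| ∈ [20, 37]
|AC| ∈ [0, 67]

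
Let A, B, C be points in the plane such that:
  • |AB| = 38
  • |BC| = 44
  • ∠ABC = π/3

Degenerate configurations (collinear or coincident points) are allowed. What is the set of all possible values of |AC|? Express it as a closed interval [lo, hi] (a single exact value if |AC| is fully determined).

|AC| = 2·√(427)  (≈ 41.3280)

|AB| ∈ {38}
|BC| ∈ {44}
|AC| ∈ {2·√(427)}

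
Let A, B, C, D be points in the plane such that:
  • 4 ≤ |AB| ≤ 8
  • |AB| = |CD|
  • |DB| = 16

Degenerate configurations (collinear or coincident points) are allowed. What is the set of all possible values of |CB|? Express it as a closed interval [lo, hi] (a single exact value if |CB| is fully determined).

|CB| ∈ [8, 24]  (≈ [8.0000, 24.0000])

|AB| ∈ [4, 8]
|BD| ∈ {16}
|CD| ∈ [4, 8]
|AD| ∈ [8, 24]
|BC| ∈ [8, 24]
|AC| ∈ [0, 32]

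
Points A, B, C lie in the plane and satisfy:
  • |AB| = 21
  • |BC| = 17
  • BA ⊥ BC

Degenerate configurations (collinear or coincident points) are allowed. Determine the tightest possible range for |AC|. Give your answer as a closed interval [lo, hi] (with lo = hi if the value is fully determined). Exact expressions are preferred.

|AC| = √(730)  (≈ 27.0185)

|AB| ∈ {21}
|BC| ∈ {17}
|AC| ∈ {√(730)}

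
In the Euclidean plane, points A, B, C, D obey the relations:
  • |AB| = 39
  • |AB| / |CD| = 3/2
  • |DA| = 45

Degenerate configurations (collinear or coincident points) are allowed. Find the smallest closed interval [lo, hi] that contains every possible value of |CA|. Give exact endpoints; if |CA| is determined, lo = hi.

|AB| ∈ {39}
|AD| ∈ {45}
|CD| ∈ {26}
|BD| ∈ [6, 84]
|AC| ∈ [19, 71]
|BC| ∈ [0, 110]

|CA| ∈ [19, 71]  (≈ [19.0000, 71.0000])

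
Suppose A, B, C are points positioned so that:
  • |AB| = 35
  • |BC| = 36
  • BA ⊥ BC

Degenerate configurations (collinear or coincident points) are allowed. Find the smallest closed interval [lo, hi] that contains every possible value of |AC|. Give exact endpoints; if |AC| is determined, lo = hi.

|AC| = √(2521)  (≈ 50.2096)

|AB| ∈ {35}
|BC| ∈ {36}
|AC| ∈ {√(2521)}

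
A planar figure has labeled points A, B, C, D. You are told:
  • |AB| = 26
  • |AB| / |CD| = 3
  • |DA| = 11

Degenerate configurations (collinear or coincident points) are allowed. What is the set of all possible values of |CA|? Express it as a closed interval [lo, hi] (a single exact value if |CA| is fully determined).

|AB| ∈ {26}
|AD| ∈ {11}
|CD| ∈ {26/3}
|BD| ∈ [15, 37]
|AC| ∈ [7/3, 59/3]
|BC| ∈ [19/3, 137/3]

|CA| ∈ [7/3, 59/3]  (≈ [2.3333, 19.6667])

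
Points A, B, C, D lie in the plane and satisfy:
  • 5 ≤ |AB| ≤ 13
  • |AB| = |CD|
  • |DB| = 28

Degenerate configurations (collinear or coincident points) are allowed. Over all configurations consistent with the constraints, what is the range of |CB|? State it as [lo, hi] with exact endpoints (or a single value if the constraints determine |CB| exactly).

|CB| ∈ [15, 41]  (≈ [15.0000, 41.0000])

|AB| ∈ [5, 13]
|BD| ∈ {28}
|CD| ∈ [5, 13]
|AD| ∈ [15, 41]
|BC| ∈ [15, 41]
|AC| ∈ [2, 54]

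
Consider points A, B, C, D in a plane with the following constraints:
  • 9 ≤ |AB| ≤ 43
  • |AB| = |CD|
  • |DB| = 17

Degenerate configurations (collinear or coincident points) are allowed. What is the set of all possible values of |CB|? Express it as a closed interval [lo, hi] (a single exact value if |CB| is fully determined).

|CB| ∈ [0, 60]  (≈ [0.0000, 60.0000])

|AB| ∈ [9, 43]
|BD| ∈ {17}
|CD| ∈ [9, 43]
|AD| ∈ [0, 60]
|BC| ∈ [0, 60]
|AC| ∈ [0, 103]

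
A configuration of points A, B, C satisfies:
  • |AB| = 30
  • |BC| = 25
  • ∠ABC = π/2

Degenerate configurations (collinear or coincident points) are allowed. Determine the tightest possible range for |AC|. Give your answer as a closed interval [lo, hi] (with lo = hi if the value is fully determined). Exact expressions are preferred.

|AB| ∈ {30}
|BC| ∈ {25}
|AC| ∈ {5·√(61)}

|AC| = 5·√(61)  (≈ 39.0512)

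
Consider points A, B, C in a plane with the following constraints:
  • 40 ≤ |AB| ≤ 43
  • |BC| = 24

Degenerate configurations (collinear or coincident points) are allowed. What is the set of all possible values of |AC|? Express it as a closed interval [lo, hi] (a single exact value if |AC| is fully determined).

|AC| ∈ [16, 67]  (≈ [16.0000, 67.0000])

|AB| ∈ [40, 43]
|BC| ∈ {24}
|AC| ∈ [16, 67]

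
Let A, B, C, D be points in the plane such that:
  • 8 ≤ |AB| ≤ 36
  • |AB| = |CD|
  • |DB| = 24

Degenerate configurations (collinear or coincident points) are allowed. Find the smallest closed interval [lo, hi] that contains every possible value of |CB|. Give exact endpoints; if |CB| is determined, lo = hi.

|AB| ∈ [8, 36]
|BD| ∈ {24}
|CD| ∈ [8, 36]
|AD| ∈ [0, 60]
|BC| ∈ [0, 60]
|AC| ∈ [0, 96]

|CB| ∈ [0, 60]  (≈ [0.0000, 60.0000])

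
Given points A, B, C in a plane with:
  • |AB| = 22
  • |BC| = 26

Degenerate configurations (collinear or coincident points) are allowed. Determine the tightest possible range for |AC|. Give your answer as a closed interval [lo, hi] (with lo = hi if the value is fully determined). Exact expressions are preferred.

|AC| ∈ [4, 48]  (≈ [4.0000, 48.0000])

|AB| ∈ {22}
|BC| ∈ {26}
|AC| ∈ [4, 48]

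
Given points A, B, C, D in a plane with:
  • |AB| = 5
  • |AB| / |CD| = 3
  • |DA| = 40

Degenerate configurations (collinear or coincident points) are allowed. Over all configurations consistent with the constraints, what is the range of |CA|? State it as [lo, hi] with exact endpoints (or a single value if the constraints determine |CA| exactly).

|AB| ∈ {5}
|AD| ∈ {40}
|CD| ∈ {5/3}
|BD| ∈ [35, 45]
|AC| ∈ [115/3, 125/3]
|BC| ∈ [100/3, 140/3]

|CA| ∈ [115/3, 125/3]  (≈ [38.3333, 41.6667])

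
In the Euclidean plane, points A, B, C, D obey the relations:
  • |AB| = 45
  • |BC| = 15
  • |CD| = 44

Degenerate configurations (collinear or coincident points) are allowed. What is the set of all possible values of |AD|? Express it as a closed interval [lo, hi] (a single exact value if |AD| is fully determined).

|AD| ∈ [0, 104]  (≈ [0.0000, 104.0000])

|AB| ∈ {45}
|BC| ∈ {15}
|CD| ∈ {44}
|AC| ∈ [30, 60]
|BD| ∈ [29, 59]
|AD| ∈ [0, 104]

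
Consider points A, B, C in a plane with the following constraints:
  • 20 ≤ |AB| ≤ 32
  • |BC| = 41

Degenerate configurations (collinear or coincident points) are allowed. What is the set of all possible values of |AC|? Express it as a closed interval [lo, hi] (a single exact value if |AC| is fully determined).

|AB| ∈ [20, 32]
|BC| ∈ {41}
|AC| ∈ [9, 73]

|AC| ∈ [9, 73]  (≈ [9.0000, 73.0000])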